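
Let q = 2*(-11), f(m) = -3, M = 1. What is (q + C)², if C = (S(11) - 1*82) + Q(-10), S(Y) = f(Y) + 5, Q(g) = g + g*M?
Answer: 14884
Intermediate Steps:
Q(g) = 2*g (Q(g) = g + g*1 = g + g = 2*g)
q = -22
S(Y) = 2 (S(Y) = -3 + 5 = 2)
C = -100 (C = (2 - 1*82) + 2*(-10) = (2 - 82) - 20 = -80 - 20 = -100)
(q + C)² = (-22 - 100)² = (-122)² = 14884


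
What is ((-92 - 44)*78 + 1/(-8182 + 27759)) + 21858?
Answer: 220241251/19577 ≈ 11250.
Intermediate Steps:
((-92 - 44)*78 + 1/(-8182 + 27759)) + 21858 = (-136*78 + 1/19577) + 21858 = (-10608 + 1/19577) + 21858 = -207672815/19577 + 21858 = 220241251/19577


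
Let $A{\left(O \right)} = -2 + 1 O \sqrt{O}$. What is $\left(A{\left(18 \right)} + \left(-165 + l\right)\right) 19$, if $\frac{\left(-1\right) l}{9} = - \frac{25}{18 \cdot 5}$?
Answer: $- \frac{6251}{2} + 1026 \sqrt{2} \approx -1674.5$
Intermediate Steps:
$l = \frac{5}{2}$ ($l = - 9 \left(- \frac{25}{18 \cdot 5}\right) = - 9 \left(- \frac{25}{90}\right) = - 9 \left(\left(-25\right) \frac{1}{90}\right) = \left(-9\right) \left(- \frac{5}{18}\right) = \frac{5}{2} \approx 2.5$)
$A{\left(O \right)} = -2 + O^{\frac{3}{2}}$ ($A{\left(O \right)} = -2 + 1 O^{\frac{3}{2}} = -2 + O^{\frac{3}{2}}$)
$\left(A{\left(18 \right)} + \left(-165 + l\right)\right) 19 = \left(\left(-2 + 18^{\frac{3}{2}}\right) + \left(-165 + \frac{5}{2}\right)\right) 19 = \left(\left(-2 + 54 \sqrt{2}\right) - \frac{325}{2}\right) 19 = \left(- \frac{329}{2} + 54 \sqrt{2}\right) 19 = - \frac{6251}{2} + 1026 \sqrt{2}$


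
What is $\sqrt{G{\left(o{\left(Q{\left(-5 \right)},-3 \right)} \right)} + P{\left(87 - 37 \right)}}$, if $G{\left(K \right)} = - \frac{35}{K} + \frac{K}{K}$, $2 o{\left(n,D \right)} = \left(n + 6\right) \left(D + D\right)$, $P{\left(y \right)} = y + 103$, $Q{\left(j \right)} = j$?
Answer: $\frac{\sqrt{1491}}{3} \approx 12.871$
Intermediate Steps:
$P{\left(y \right)} = 103 + y$
$o{\left(n,D \right)} = D \left(6 + n\right)$ ($o{\left(n,D \right)} = \frac{\left(n + 6\right) \left(D + D\right)}{2} = \frac{\left(6 + n\right) 2 D}{2} = \frac{2 D \left(6 + n\right)}{2} = D \left(6 + n\right)$)
$G{\left(K \right)} = 1 - \frac{35}{K}$ ($G{\left(K \right)} = - \frac{35}{K} + 1 = 1 - \frac{35}{K}$)
$\sqrt{G{\left(o{\left(Q{\left(-5 \right)},-3 \right)} \right)} + P{\left(87 - 37 \right)}} = \sqrt{\frac{-35 - 3 \left(6 - 5\right)}{\left(-3\right) \left(6 - 5\right)} + \left(103 + \left(87 - 37\right)\right)} = \sqrt{\frac{-35 - 3}{\left(-3\right) 1} + \left(103 + \left(87 - 37\right)\right)} = \sqrt{\frac{-35 - 3}{-3} + \left(103 + 50\right)} = \sqrt{\left(- \frac{1}{3}\right) \left(-38\right) + 153} = \sqrt{\frac{38}{3} + 153} = \sqrt{\frac{497}{3}} = \frac{\sqrt{1491}}{3}$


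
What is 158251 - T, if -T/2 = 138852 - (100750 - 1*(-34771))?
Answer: 164913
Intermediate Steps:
T = -6662 (T = -2*(138852 - (100750 - 1*(-34771))) = -2*(138852 - (100750 + 34771)) = -2*(138852 - 1*135521) = -2*(138852 - 135521) = -2*3331 = -6662)
158251 - T = 158251 - 1*(-6662) = 158251 + 6662 = 164913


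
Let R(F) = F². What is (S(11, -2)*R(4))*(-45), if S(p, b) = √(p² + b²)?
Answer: -3600*√5 ≈ -8049.8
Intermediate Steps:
S(p, b) = √(b² + p²)
(S(11, -2)*R(4))*(-45) = (√((-2)² + 11²)*4²)*(-45) = (√(4 + 121)*16)*(-45) = (√125*16)*(-45) = ((5*√5)*16)*(-45) = (80*√5)*(-45) = -3600*√5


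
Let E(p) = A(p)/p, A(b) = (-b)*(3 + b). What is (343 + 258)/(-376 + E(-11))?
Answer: -601/368 ≈ -1.6332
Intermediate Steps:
A(b) = -b*(3 + b)
E(p) = -3 - p (E(p) = (-p*(3 + p))/p = -3 - p)
(343 + 258)/(-376 + E(-11)) = (343 + 258)/(-376 + (-3 - 1*(-11))) = 601/(-376 + (-3 + 11)) = 601/(-376 + 8) = 601/(-368) = 601*(-1/368) = -601/368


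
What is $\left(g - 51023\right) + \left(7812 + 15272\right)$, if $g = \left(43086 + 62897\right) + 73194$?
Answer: $151238$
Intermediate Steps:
$g = 179177$ ($g = 105983 + 73194 = 179177$)
$\left(g - 51023\right) + \left(7812 + 15272\right) = \left(179177 - 51023\right) + \left(7812 + 15272\right) = \left(179177 + \left(-137689 + 86666\right)\right) + 23084 = \left(179177 - 51023\right) + 23084 = 128154 + 23084 = 151238$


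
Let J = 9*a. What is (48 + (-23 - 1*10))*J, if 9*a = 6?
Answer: 90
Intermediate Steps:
a = ⅔ (a = (⅑)*6 = ⅔ ≈ 0.66667)
J = 6 (J = 9*(⅔) = 6)
(48 + (-23 - 1*10))*J = (48 + (-23 - 1*10))*6 = (48 + (-23 - 10))*6 = (48 - 33)*6 = 15*6 = 90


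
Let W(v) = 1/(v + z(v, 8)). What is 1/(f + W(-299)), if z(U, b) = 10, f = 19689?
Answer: 289/5690120 ≈ 5.0790e-5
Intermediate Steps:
W(v) = 1/(10 + v) (W(v) = 1/(v + 10) = 1/(10 + v))
1/(f + W(-299)) = 1/(19689 + 1/(10 - 299)) = 1/(19689 + 1/(-289)) = 1/(19689 - 1/289) = 1/(5690120/289) = 289/5690120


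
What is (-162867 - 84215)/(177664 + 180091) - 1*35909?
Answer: -12846871377/357755 ≈ -35910.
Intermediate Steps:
(-162867 - 84215)/(177664 + 180091) - 1*35909 = -247082/357755 - 35909 = -12846871377/357755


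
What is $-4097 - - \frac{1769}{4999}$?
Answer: $- \frac{20479134}{4999} \approx -4096.6$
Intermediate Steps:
$-4097 - - \frac{1769}{4999} = -4097 + \frac{1769}{4999} = - \frac{20479134}{4999}$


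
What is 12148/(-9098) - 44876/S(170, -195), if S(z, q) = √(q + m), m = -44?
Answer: -6074/4549 + 44876*I*√239/239 ≈ -1.3352 + 2902.8*I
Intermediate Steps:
S(z, q) = √(-44 + q) (S(z, q) = √(q - 44) = √(-44 + q))
12148/(-9098) - 44876/S(170, -195) = 12148/(-9098) - 44876/√(-44 - 195) = 12148*(-1/9098) - 44876*(-I*√239/239) = -6074/4549 - 44876*(-I*√239/239) = -6074/4549 - (-44876)*I*√239/239 = -6074/4549 + 44876*I*√239/239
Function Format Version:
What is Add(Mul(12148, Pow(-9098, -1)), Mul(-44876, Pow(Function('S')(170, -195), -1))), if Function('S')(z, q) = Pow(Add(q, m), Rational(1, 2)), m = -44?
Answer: Add(Rational(-6074, 4549), Mul(Rational(44876, 239), I, Pow(239, Rational(1, 2)))) ≈ Add(-1.3352, Mul(2902.8, I))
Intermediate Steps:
Function('S')(z, q) = Pow(Add(-44, q), Rational(1, 2)) (Function('S')(z, q) = Pow(Add(q, -44), Rational(1, 2)) = Pow(Add(-44, q), Rational(1, 2)))
Add(Mul(12148, Pow(-9098, -1)), Mul(-44876, Pow(Function('S')(170, -195), -1))) = Add(Mul(12148, Pow(-9098, -1)), Mul(-44876, Pow(Pow(Add(-44, -195), Rational(1, 2)), -1))) = Add(Mul(12148, Rational(-1, 9098)), Mul(-44876, Pow(Pow(-239, Rational(1, 2)), -1))) = Add(Rational(-6074, 4549), Mul(-44876, Pow(Mul(I, Pow(239, Rational(1, 2))), -1))) = Add(Rational(-6074, 4549), Mul(-44876, Mul(Rational(-1, 239), I, Pow(239, Rational(1, 2))))) = Add(Rational(-6074, 4549), Mul(Rational(44876, 239), I, Pow(239, Rational(1, 2))))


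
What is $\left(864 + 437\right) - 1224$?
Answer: $77$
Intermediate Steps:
$\left(864 + 437\right) - 1224 = 1301 - 1224 = 77$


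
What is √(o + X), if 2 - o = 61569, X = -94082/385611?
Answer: I*√9154793264798109/385611 ≈ 248.13*I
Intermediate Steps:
X = -94082/385611 (X = -94082*1/385611 = -94082/385611 ≈ -0.24398)
o = -61567 (o = 2 - 1*61569 = 2 - 61569 = -61567)
√(o + X) = √(-61567 - 94082/385611) = √(-23741006519/385611) = I*√9154793264798109/385611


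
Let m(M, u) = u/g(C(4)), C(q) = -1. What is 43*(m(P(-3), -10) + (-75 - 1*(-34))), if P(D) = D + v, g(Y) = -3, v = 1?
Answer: -4859/3 ≈ -1619.7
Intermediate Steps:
P(D) = 1 + D (P(D) = D + 1 = 1 + D)
m(M, u) = -u/3 (m(M, u) = u/(-3) = u*(-⅓) = -u/3)
43*(m(P(-3), -10) + (-75 - 1*(-34))) = 43*(-⅓*(-10) + (-75 - 1*(-34))) = 43*(10/3 + (-75 + 34)) = 43*(10/3 - 41) = 43*(-113/3) = -4859/3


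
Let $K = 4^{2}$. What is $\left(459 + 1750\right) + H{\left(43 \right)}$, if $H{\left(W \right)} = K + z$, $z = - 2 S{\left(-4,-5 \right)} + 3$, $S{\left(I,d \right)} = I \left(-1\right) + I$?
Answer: $2228$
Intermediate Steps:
$S{\left(I,d \right)} = 0$ ($S{\left(I,d \right)} = - I + I = 0$)
$K = 16$
$z = 3$ ($z = \left(-2\right) 0 + 3 = 0 + 3 = 3$)
$H{\left(W \right)} = 19$ ($H{\left(W \right)} = 16 + 3 = 19$)
$\left(459 + 1750\right) + H{\left(43 \right)} = \left(459 + 1750\right) + 19 = 2209 + 19 = 2228$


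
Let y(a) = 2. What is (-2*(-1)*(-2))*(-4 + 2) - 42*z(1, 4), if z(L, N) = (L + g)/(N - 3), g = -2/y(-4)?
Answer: 8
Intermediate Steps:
g = -1 (g = -2/2 = -2*½ = -1)
z(L, N) = (-1 + L)/(-3 + N) (z(L, N) = (L - 1)/(N - 3) = (-1 + L)/(-3 + N))
(-2*(-1)*(-2))*(-4 + 2) - 42*z(1, 4) = (-2*(-1)*(-2))*(-4 + 2) - 42*(-1 + 1)/(-3 + 4) = (2*(-2))*(-2) - 42*0/1 = -4*(-2) - 42*0 = 8 - 42*0 = 8 + 0 = 8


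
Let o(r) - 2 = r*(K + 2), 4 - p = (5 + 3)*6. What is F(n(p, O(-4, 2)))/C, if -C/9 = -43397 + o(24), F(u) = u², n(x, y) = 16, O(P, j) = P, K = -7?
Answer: 256/391635 ≈ 0.00065367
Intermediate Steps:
p = -44 (p = 4 - (5 + 3)*6 = 4 - 8*6 = 4 - 1*48 = 4 - 48 = -44)
o(r) = 2 - 5*r (o(r) = 2 + r*(-7 + 2) = 2 + r*(-5) = 2 - 5*r)
C = 391635 (C = -9*(-43397 + (2 - 5*24)) = -9*(-43397 + (2 - 120)) = -9*(-43397 - 118) = -9*(-43515) = 391635)
F(n(p, O(-4, 2)))/C = 16²/391635 = 256*(1/391635) = 256/391635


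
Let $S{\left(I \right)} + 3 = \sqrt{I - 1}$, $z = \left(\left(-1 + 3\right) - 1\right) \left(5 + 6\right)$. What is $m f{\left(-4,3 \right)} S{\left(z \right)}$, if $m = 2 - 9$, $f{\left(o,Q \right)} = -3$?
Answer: $-63 + 21 \sqrt{10} \approx 3.4078$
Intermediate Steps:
$z = 11$ ($z = \left(2 - 1\right) 11 = 1 \cdot 11 = 11$)
$m = -7$ ($m = 2 - 9 = -7$)
$S{\left(I \right)} = -3 + \sqrt{-1 + I}$ ($S{\left(I \right)} = -3 + \sqrt{I - 1} = -3 + \sqrt{-1 + I}$)
$m f{\left(-4,3 \right)} S{\left(z \right)} = \left(-7\right) \left(-3\right) \left(-3 + \sqrt{-1 + 11}\right) = 21 \left(-3 + \sqrt{10}\right) = -63 + 21 \sqrt{10}$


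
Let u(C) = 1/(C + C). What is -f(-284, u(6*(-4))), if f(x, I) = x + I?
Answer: 13633/48 ≈ 284.02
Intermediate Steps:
u(C) = 1/(2*C)
f(x, I) = I + x
-f(-284, u(6*(-4))) = -(1/(2*((6*(-4)))) - 284) = -((1/2)/(-24) - 284) = -((1/2)*(-1/24) - 284) = -(-1/48 - 284) = -1*(-13633/48) = 13633/48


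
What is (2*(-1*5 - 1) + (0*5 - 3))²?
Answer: 225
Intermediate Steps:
(2*(-1*5 - 1) + (0*5 - 3))² = (2*(-5 - 1) + (0 - 3))² = (2*(-6) - 3)² = (-12 - 3)² = (-15)² = 225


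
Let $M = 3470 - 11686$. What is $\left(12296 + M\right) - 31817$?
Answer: $-27737$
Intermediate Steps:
$M = -8216$ ($M = 3470 - 11686 = -8216$)
$\left(12296 + M\right) - 31817 = \left(12296 - 8216\right) - 31817 = 4080 - 31817 = -27737$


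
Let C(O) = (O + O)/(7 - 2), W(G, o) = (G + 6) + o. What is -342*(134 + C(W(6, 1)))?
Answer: -238032/5 ≈ -47606.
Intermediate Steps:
W(G, o) = 6 + G + o (W(G, o) = (6 + G) + o = 6 + G + o)
C(O) = 2*O/5 (C(O) = (2*O)/5 = (2*O)*(1/5) = 2*O/5)
-342*(134 + C(W(6, 1))) = -342*(134 + 2*(6 + 6 + 1)/5) = -342*(134 + (2/5)*13) = -342*(134 + 26/5) = -342*696/5 = -238032/5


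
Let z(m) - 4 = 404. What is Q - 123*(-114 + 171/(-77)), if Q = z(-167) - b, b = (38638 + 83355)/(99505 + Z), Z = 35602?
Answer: 21850150120/1486177 ≈ 14702.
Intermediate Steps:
z(m) = 408 (z(m) = 4 + 404 = 408)
b = 121993/135107 (b = (38638 + 83355)/(99505 + 35602) = 121993/135107 ≈ 0.90294)
Q = 55001663/135107 (Q = 408 - 1*121993/135107 = 408 - 121993/135107 = 55001663/135107 ≈ 407.10)
Q - 123*(-114 + 171/(-77)) = 55001663/135107 - 123*(-114 + 171/(-77)) = 55001663/135107 - 123*(-114 + 171*(-1/77)) = 55001663/135107 - 123*(-114 - 171/77) = 55001663/135107 - 123*(-8949/77) = 55001663/135107 + 1100727/77 = 21850150120/1486177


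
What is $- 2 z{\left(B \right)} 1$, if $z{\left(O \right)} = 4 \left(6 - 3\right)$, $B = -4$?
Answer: $-24$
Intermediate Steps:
$z{\left(O \right)} = 12$ ($z{\left(O \right)} = 4 \cdot 3 = 12$)
$- 2 z{\left(B \right)} 1 = \left(-2\right) 12 \cdot 1 = \left(-24\right) 1 = -24$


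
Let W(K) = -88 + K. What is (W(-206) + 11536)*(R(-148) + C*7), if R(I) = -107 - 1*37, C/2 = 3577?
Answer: 561358028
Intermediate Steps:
C = 7154 (C = 2*3577 = 7154)
R(I) = -144 (R(I) = -107 - 37 = -144)
(W(-206) + 11536)*(R(-148) + C*7) = ((-88 - 206) + 11536)*(-144 + 7154*7) = (-294 + 11536)*(-144 + 50078) = 11242*49934 = 561358028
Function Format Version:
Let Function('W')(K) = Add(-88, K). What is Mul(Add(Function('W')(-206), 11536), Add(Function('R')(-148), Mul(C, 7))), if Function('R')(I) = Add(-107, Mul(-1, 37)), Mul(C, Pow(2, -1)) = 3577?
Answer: 561358028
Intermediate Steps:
C = 7154 (C = Mul(2, 3577) = 7154)
Function('R')(I) = -144 (Function('R')(I) = Add(-107, -37) = -144)
Mul(Add(Function('W')(-206), 11536), Add(Function('R')(-148), Mul(C, 7))) = Mul(Add(Add(-88, -206), 11536), Add(-144, Mul(7154, 7))) = Mul(Add(-294, 11536), Add(-144, 50078)) = Mul(11242, 49934) = 561358028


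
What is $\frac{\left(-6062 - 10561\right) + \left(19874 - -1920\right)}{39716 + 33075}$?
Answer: $\frac{5171}{72791} \approx 0.071039$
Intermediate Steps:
$\frac{\left(-6062 - 10561\right) + \left(19874 - -1920\right)}{39716 + 33075} = \frac{-16623 + \left(19874 + 1920\right)}{72791} = \left(-16623 + 21794\right) \frac{1}{72791} = 5171 \cdot \frac{1}{72791} = \frac{5171}{72791}$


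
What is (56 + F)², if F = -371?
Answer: 99225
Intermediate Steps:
(56 + F)² = (56 - 371)² = (-315)² = 99225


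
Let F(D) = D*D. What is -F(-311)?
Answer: -96721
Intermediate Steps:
F(D) = D²
-F(-311) = -1*(-311)² = -1*96721 = -96721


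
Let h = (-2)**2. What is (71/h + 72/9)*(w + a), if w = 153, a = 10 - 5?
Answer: 8137/2 ≈ 4068.5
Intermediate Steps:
a = 5
h = 4
(71/h + 72/9)*(w + a) = (71/4 + 72/9)*(153 + 5) = (71*(1/4) + 72*(1/9))*158 = (71/4 + 8)*158 = (103/4)*158 = 8137/2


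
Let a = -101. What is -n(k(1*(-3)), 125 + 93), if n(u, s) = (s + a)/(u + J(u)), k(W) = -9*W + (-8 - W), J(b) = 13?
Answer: -117/35 ≈ -3.3429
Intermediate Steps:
k(W) = -8 - 10*W
n(u, s) = (-101 + s)/(13 + u) (n(u, s) = (s - 101)/(u + 13) = (-101 + s)/(13 + u))
-n(k(1*(-3)), 125 + 93) = -(-101 + (125 + 93))/(13 + (-8 - 10*(-3))) = -(-101 + 218)/(13 + (-8 - 10*(-3))) = -117/(13 + (-8 + 30)) = -117/(13 + 22) = -117/35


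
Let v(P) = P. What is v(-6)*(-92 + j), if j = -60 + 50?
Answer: 612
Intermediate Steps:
j = -10
v(-6)*(-92 + j) = -6*(-92 - 10) = -6*(-102) = 612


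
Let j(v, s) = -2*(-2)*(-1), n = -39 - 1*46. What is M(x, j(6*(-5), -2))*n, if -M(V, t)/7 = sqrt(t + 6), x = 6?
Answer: 595*sqrt(2) ≈ 841.46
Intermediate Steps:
n = -85 (n = -39 - 46 = -85)
j(v, s) = -4 (j(v, s) = 4*(-1) = -4)
M(V, t) = -7*sqrt(6 + t) (M(V, t) = -7*sqrt(t + 6) = -7*sqrt(6 + t))
M(x, j(6*(-5), -2))*n = -7*sqrt(6 - 4)*(-85) = -7*sqrt(2)*(-85) = 595*sqrt(2)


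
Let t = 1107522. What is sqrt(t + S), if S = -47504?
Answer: sqrt(1060018) ≈ 1029.6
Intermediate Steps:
sqrt(t + S) = sqrt(1107522 - 47504) = sqrt(1060018)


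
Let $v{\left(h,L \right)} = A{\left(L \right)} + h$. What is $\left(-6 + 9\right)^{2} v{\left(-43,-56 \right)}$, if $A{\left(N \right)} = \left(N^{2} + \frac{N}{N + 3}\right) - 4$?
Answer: $\frac{1473957}{53} \approx 27811.0$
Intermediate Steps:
$A{\left(N \right)} = -4 + N^{2} + \frac{N}{3 + N}$ ($A{\left(N \right)} = \left(N^{2} + \frac{N}{3 + N}\right) - 4 = -4 + N^{2} + \frac{N}{3 + N}$)
$v{\left(h,L \right)} = h + \frac{-12 + L^{3} - 3 L + 3 L^{2}}{3 + L}$ ($v{\left(h,L \right)} = \frac{-12 + L^{3} - 3 L + 3 L^{2}}{3 + L} + h = h + \frac{-12 + L^{3} - 3 L + 3 L^{2}}{3 + L}$)
$\left(-6 + 9\right)^{2} v{\left(-43,-56 \right)} = \left(-6 + 9\right)^{2} \frac{-12 + \left(-56\right)^{3} - -168 + 3 \left(-56\right)^{2} - 43 \left(3 - 56\right)}{3 - 56} = 3^{2} \frac{-12 - 175616 + 168 + 3 \cdot 3136 - -2279}{-53} = 9 \left(- \frac{-12 - 175616 + 168 + 9408 + 2279}{53}\right) = 9 \left(\left(- \frac{1}{53}\right) \left(-163773\right)\right) = 9 \cdot \frac{163773}{53} = \frac{1473957}{53}$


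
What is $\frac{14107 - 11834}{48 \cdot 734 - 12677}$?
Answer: $\frac{2273}{22555} \approx 0.10078$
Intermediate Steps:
$\frac{14107 - 11834}{48 \cdot 734 - 12677} = \frac{2273}{35232 - 12677} = \frac{2273}{22555}$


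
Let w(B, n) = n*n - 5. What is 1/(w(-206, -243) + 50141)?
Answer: 1/109185 ≈ 9.1588e-6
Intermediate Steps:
w(B, n) = -5 + n² (w(B, n) = n² - 5 = -5 + n²)
1/(w(-206, -243) + 50141) = 1/((-5 + (-243)²) + 50141) = 1/((-5 + 59049) + 50141) = 1/(59044 + 50141) = 1/109185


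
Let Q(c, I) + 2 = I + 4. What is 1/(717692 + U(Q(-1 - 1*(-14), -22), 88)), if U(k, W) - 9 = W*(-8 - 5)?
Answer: 1/716557 ≈ 1.3956e-6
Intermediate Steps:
Q(c, I) = 2 + I (Q(c, I) = -2 + (I + 4) = -2 + (4 + I) = 2 + I)
U(k, W) = 9 - 13*W (U(k, W) = 9 + W*(-8 - 5) = 9 + W*(-13) = 9 - 13*W)
1/(717692 + U(Q(-1 - 1*(-14), -22), 88)) = 1/(717692 + (9 - 13*88)) = 1/(717692 + (9 - 1144)) = 1/(717692 - 1135) = 1/716557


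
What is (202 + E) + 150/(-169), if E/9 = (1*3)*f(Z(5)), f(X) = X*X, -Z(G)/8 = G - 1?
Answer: 4706500/169 ≈ 27849.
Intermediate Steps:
Z(G) = 8 - 8*G (Z(G) = -8*(G - 1) = -8*(-1 + G) = 8 - 8*G)
f(X) = X²
E = 27648 (E = 9*((1*3)*(8 - 8*5)²) = 9*(3*(8 - 40)²) = 9*(3*(-32)²) = 9*(3*1024) = 9*3072 = 27648)
(202 + E) + 150/(-169) = (202 + 27648) + 150/(-169) = 27850 + 150*(-1/169) = 27850 - 150/169 = 4706500/169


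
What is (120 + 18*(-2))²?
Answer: 7056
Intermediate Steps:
(120 + 18*(-2))² = (120 - 36)² = 84² = 7056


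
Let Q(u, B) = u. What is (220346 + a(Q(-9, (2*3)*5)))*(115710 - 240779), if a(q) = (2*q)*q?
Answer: -27578715052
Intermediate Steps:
a(q) = 2*q²
(220346 + a(Q(-9, (2*3)*5)))*(115710 - 240779) = (220346 + 2*(-9)²)*(115710 - 240779) = (220346 + 2*81)*(-125069) = (220346 + 162)*(-125069) = 220508*(-125069) = -27578715052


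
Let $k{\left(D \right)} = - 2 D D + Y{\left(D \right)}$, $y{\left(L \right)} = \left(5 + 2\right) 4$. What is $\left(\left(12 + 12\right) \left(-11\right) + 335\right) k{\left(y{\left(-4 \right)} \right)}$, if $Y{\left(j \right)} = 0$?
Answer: $-111328$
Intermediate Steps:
$y{\left(L \right)} = 28$ ($y{\left(L \right)} = 7 \cdot 4 = 28$)
$k{\left(D \right)} = - 2 D^{2}$ ($k{\left(D \right)} = - 2 D D + 0 = - 2 D^{2} + 0 = - 2 D^{2}$)
$\left(\left(12 + 12\right) \left(-11\right) + 335\right) k{\left(y{\left(-4 \right)} \right)} = \left(\left(12 + 12\right) \left(-11\right) + 335\right) \left(- 2 \cdot 28^{2}\right) = \left(24 \left(-11\right) + 335\right) \left(\left(-2\right) 784\right) = \left(-264 + 335\right) \left(-1568\right) = 71 \left(-1568\right) = -111328$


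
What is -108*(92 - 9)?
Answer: -8964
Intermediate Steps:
-108*(92 - 9) = -108*83 = -8964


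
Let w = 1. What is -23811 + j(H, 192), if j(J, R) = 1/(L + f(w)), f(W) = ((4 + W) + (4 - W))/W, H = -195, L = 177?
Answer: -4405034/185 ≈ -23811.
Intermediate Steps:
f(W) = 8/W
j(J, R) = 1/185 (j(J, R) = 1/(177 + 8/1) = 1/(177 + 8*1) = 1/(177 + 8) = 1/185)
-23811 + j(H, 192) = -23811 + 1/185 = -4405034/185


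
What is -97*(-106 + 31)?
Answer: 7275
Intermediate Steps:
-97*(-106 + 31) = -97*(-75) = 7275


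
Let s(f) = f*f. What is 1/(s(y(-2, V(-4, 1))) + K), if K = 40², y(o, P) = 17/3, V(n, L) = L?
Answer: 9/14689 ≈ 0.00061270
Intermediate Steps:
y(o, P) = 17/3 (y(o, P) = 17*(⅓) = 17/3)
s(f) = f²
K = 1600
1/(s(y(-2, V(-4, 1))) + K) = 1/((17/3)² + 1600) = 1/(289/9 + 1600) = 1/(14689/9) = 9/14689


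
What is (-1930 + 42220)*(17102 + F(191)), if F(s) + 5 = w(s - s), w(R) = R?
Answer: 688838130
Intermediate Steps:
F(s) = -5 (F(s) = -5 + (s - s) = -5 + 0 = -5)
(-1930 + 42220)*(17102 + F(191)) = (-1930 + 42220)*(17102 - 5) = 40290*17097 = 688838130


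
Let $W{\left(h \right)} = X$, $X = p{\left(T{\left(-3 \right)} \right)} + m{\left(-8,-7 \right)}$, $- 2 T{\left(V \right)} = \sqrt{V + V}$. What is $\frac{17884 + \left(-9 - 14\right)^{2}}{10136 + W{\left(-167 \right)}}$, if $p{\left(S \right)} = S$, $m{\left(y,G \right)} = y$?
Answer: $\frac{124324576}{68384257} + \frac{18413 i \sqrt{6}}{205152771} \approx 1.818 + 0.00021985 i$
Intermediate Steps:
$T{\left(V \right)} = - \frac{\sqrt{2} \sqrt{V}}{2}$ ($T{\left(V \right)} = - \frac{\sqrt{V + V}}{2} = - \frac{\sqrt{2 V}}{2} = - \frac{\sqrt{2} \sqrt{V}}{2}$)
$X = -8 - \frac{i \sqrt{6}}{2}$ ($X = - \frac{\sqrt{2} \sqrt{-3}}{2} - 8 = - \frac{\sqrt{2} i \sqrt{3}}{2} - 8 = - \frac{i \sqrt{6}}{2} - 8 = -8 - \frac{i \sqrt{6}}{2} \approx -8.0 - 1.2247 i$)
$W{\left(h \right)} = -8 - \frac{i \sqrt{6}}{2}$
$\frac{17884 + \left(-9 - 14\right)^{2}}{10136 + W{\left(-167 \right)}} = \frac{17884 + \left(-9 - 14\right)^{2}}{10136 - \left(8 + \frac{i \sqrt{6}}{2}\right)} = \frac{17884 + \left(-23\right)^{2}}{10128 - \frac{i \sqrt{6}}{2}} = \frac{17884 + 529}{10128 - \frac{i \sqrt{6}}{2}} = \frac{18413}{10128 - \frac{i \sqrt{6}}{2}}$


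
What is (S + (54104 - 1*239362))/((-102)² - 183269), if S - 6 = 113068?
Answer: 10312/24695 ≈ 0.41757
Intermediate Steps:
S = 113074 (S = 6 + 113068 = 113074)
(S + (54104 - 1*239362))/((-102)² - 183269) = (113074 + (54104 - 1*239362))/((-102)² - 183269) = (113074 + (54104 - 239362))/(10404 - 183269) = (113074 - 185258)/(-172865) = -72184*(-1/172865) = 10312/24695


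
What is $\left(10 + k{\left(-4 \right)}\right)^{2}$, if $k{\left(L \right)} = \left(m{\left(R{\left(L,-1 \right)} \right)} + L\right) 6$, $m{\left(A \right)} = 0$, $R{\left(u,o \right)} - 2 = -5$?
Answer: $196$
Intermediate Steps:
$R{\left(u,o \right)} = -3$ ($R{\left(u,o \right)} = 2 - 5 = -3$)
$k{\left(L \right)} = 6 L$ ($k{\left(L \right)} = \left(0 + L\right) 6 = L 6 = 6 L$)
$\left(10 + k{\left(-4 \right)}\right)^{2} = \left(10 + 6 \left(-4\right)\right)^{2} = \left(10 - 24\right)^{2} = \left(-14\right)^{2} = 196$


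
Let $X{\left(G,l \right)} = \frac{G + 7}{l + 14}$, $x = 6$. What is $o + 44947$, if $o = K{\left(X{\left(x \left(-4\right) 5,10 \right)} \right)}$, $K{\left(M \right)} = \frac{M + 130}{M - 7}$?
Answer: $\frac{12627100}{281} \approx 44936.0$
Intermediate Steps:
$X{\left(G,l \right)} = \frac{7 + G}{14 + l}$
$K{\left(M \right)} = \frac{130 + M}{-7 + M}$
$o = - \frac{3007}{281}$ ($o = \frac{130 + \frac{7 + 6 \left(-4\right) 5}{14 + 10}}{-7 + \frac{7 + 6 \left(-4\right) 5}{14 + 10}} = \frac{130 + \frac{7 - 120}{24}}{-7 + \frac{7 - 120}{24}} = \frac{130 + \frac{1}{24} \left(-113\right)}{-7 + \frac{1}{24} \left(-113\right)} = \frac{130 - \frac{113}{24}}{-7 - \frac{113}{24}} = \frac{1}{- \frac{281}{24}} \cdot \frac{3007}{24} = \left(- \frac{24}{281}\right) \frac{3007}{24} = - \frac{3007}{281} \approx -10.701$)
$o + 44947 = - \frac{3007}{281} + 44947 = \frac{12627100}{281}$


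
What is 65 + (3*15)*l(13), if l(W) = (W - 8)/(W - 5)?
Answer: 745/8 ≈ 93.125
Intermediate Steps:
l(W) = (-8 + W)/(-5 + W)
65 + (3*15)*l(13) = 65 + (3*15)*((-8 + 13)/(-5 + 13)) = 65 + 45*(5/8) = 65 + 225/8 = 745/8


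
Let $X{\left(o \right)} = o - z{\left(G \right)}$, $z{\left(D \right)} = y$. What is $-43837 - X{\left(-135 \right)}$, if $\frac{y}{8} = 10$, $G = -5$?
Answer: $-43622$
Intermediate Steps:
$y = 80$ ($y = 8 \cdot 10 = 80$)
$z{\left(D \right)} = 80$
$X{\left(o \right)} = -80 + o$ ($X{\left(o \right)} = o - 80 = -80 + o$)
$-43837 - X{\left(-135 \right)} = -43837 - \left(-80 - 135\right) = -43837 - -215 = -43837 + 215 = -43622$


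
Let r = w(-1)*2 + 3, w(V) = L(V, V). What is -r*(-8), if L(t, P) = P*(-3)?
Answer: 72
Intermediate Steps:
L(t, P) = -3*P
w(V) = -3*V
r = 9 (r = -3*(-1)*2 + 3 = 3*2 + 3 = 6 + 3 = 9)
-r*(-8) = -1*9*(-8) = -9*(-8) = 72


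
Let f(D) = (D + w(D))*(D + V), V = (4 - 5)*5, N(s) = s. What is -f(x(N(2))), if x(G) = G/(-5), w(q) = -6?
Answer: -864/25 ≈ -34.560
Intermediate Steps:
V = -5 (V = -1*5 = -5)
x(G) = -G/5 (x(G) = G*(-⅕) = -G/5)
f(D) = (-6 + D)*(-5 + D) (f(D) = (D - 6)*(D - 5) = (-6 + D)*(-5 + D))
-f(x(N(2))) = -(30 + (-⅕*2)² - (-11)*2/5) = -(30 + (-⅖)² - 11*(-⅖)) = -(30 + 4/25 + 22/5) = -1*864/25 = -864/25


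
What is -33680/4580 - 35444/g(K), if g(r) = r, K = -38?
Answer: 4026342/4351 ≈ 925.38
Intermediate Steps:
-33680/4580 - 35444/g(K) = -33680/4580 - 35444/(-38) = -33680*1/4580 - 35444*(-1/38) = -1684/229 + 17722/19 = 4026342/4351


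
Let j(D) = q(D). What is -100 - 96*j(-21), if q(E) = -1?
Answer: -4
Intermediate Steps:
j(D) = -1
-100 - 96*j(-21) = -100 - 96*(-1) = -100 + 96 = -4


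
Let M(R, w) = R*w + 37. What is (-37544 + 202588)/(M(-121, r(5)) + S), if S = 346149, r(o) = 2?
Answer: 41261/86486 ≈ 0.47708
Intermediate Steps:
M(R, w) = 37 + R*w
(-37544 + 202588)/(M(-121, r(5)) + S) = (-37544 + 202588)/((37 - 121*2) + 346149) = 165044/((37 - 242) + 346149) = 165044/(-205 + 346149) = 165044/345944 = 165044*(1/345944) = 41261/86486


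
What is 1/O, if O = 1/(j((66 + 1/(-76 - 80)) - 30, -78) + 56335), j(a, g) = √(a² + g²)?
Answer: 56335 + √179588449/156 ≈ 56421.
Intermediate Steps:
O = 1/(56335 + √179588449/156) (O = 1/(√(((66 + 1/(-76 - 80)) - 30)² + (-78)²) + 56335) = 1/(√(((66 + 1/(-156)) - 30)² + 6084) + 56335) = 1/(√(((66 - 1/156) - 30)² + 6084) + 56335) = 1/(√((10295/156 - 30)² + 6084) + 56335) = 1/(√((5615/156)² + 6084) + 56335) = 1/(√(31528225/24336 + 6084) + 56335) = 1/(√(179588449/24336) + 56335) = 1/(√179588449/156 + 56335) = 1/(56335 + √179588449/156) ≈ 1.7724e-5)
1/O = 1/(1370968560/77233334239151 - 156*√179588449/77233334239151)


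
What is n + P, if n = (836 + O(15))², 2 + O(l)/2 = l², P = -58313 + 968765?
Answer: 2553976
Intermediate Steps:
P = 910452
O(l) = -4 + 2*l²
n = 1643524 (n = (836 + (-4 + 2*15²))² = (836 + (-4 + 2*225))² = (836 + (-4 + 450))² = (836 + 446)² = 1282² = 1643524)
n + P = 1643524 + 910452 = 2553976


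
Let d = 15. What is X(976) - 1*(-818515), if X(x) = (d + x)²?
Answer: 1800596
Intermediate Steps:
X(x) = (15 + x)²
X(976) - 1*(-818515) = (15 + 976)² - 1*(-818515) = 991² + 818515 = 982081 + 818515 = 1800596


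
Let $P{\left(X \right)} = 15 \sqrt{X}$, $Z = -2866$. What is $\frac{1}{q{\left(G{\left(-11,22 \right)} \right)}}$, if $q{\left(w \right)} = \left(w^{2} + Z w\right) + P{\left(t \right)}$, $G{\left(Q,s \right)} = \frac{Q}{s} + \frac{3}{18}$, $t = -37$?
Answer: $\frac{77391}{74617126} - \frac{1215 i \sqrt{37}}{74617126} \approx 0.0010372 - 9.9046 \cdot 10^{-5} i$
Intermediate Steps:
$G{\left(Q,s \right)} = \frac{1}{6} + \frac{Q}{s}$ ($G{\left(Q,s \right)} = \frac{Q}{s} + 3 \cdot \frac{1}{18} = \frac{Q}{s} + \frac{1}{6} = \frac{1}{6} + \frac{Q}{s}$)
$q{\left(w \right)} = w^{2} - 2866 w + 15 i \sqrt{37}$ ($q{\left(w \right)} = \left(w^{2} - 2866 w\right) + 15 \sqrt{-37} = \left(w^{2} - 2866 w\right) + 15 i \sqrt{37} = w^{2} - 2866 w + 15 i \sqrt{37}$)
$\frac{1}{q{\left(G{\left(-11,22 \right)} \right)}} = \frac{1}{\left(\frac{-11 + \frac{1}{6} \cdot 22}{22}\right)^{2} - 2866 \frac{-11 + \frac{1}{6} \cdot 22}{22} + 15 i \sqrt{37}} = \frac{1}{\left(\frac{-11 + \frac{11}{3}}{22}\right)^{2} - 2866 \frac{-11 + \frac{11}{3}}{22} + 15 i \sqrt{37}} = \frac{1}{\left(\frac{1}{22} \left(- \frac{22}{3}\right)\right)^{2} - 2866 \cdot \frac{1}{22} \left(- \frac{22}{3}\right) + 15 i \sqrt{37}} = \frac{1}{\left(- \frac{1}{3}\right)^{2} - - \frac{2866}{3} + 15 i \sqrt{37}} = \frac{1}{\frac{1}{9} + \frac{2866}{3} + 15 i \sqrt{37}} = \frac{1}{\frac{8599}{9} + 15 i \sqrt{37}}$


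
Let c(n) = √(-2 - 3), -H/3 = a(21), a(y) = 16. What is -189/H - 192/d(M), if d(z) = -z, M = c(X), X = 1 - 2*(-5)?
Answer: 63/16 - 192*I*√5/5 ≈ 3.9375 - 85.865*I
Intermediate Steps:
H = -48 (H = -3*16 = -48)
X = 11 (X = 1 + 10 = 11)
c(n) = I*√5 (c(n) = √(-5) = I*√5)
M = I*√5 ≈ 2.2361*I
-189/H - 192/d(M) = -189/(-48) - 192*I*√5/5 = -189*(-1/48) - 192*I*√5/5 = 63/16 - 192*I*√5/5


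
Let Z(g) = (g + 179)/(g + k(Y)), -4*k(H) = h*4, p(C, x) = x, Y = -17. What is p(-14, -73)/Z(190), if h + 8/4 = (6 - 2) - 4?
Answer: -4672/123 ≈ -37.984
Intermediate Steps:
h = -2 (h = -2 + ((6 - 2) - 4) = -2 + (4 - 4) = -2 + 0 = -2)
k(H) = 2 (k(H) = -(-1)*4/2 = -1/4*(-8) = 2)
Z(g) = (179 + g)/(2 + g) (Z(g) = (g + 179)/(g + 2) = (179 + g)/(2 + g))
p(-14, -73)/Z(190) = -73*(2 + 190)/(179 + 190) = -73/(369/192) = -73/((1/192)*369) = -73/123/64 = -73*64/123 = -4672/123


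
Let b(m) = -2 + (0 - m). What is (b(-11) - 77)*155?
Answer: -10540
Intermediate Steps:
b(m) = -2 - m
(b(-11) - 77)*155 = ((-2 - 1*(-11)) - 77)*155 = ((-2 + 11) - 77)*155 = (9 - 77)*155 = -68*155 = -10540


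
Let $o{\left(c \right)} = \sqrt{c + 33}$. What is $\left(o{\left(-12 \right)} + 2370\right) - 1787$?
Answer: $583 + \sqrt{21} \approx 587.58$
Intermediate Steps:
$o{\left(c \right)} = \sqrt{33 + c}$
$\left(o{\left(-12 \right)} + 2370\right) - 1787 = \left(\sqrt{33 - 12} + 2370\right) - 1787 = \left(\sqrt{21} + 2370\right) - 1787 = \left(2370 + \sqrt{21}\right) - 1787 = 583 + \sqrt{21}$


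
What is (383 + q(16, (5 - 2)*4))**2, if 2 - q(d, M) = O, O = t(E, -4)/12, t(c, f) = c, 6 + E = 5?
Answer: 21353641/144 ≈ 1.4829e+5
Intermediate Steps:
E = -1 (E = -6 + 5 = -1)
O = -1/12 ≈ -0.083333
q(d, M) = 25/12 (q(d, M) = 2 - 1*(-1/12) = 2 + 1/12 = 25/12)
(383 + q(16, (5 - 2)*4))**2 = (383 + 25/12)**2 = (4621/12)**2 = 21353641/144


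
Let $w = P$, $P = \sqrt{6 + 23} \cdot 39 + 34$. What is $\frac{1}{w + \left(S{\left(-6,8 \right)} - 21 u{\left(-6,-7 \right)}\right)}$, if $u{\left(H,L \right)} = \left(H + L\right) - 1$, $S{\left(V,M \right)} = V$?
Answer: $\frac{322}{59575} - \frac{39 \sqrt{29}}{59575} \approx 0.0018796$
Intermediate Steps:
$u{\left(H,L \right)} = -1 + H + L$
$P = 34 + 39 \sqrt{29}$ ($P = \sqrt{29} \cdot 39 + 34 = 39 \sqrt{29} + 34 = 34 + 39 \sqrt{29} \approx 244.02$)
$w = 34 + 39 \sqrt{29} \approx 244.02$
$\frac{1}{w + \left(S{\left(-6,8 \right)} - 21 u{\left(-6,-7 \right)}\right)} = \frac{1}{\left(34 + 39 \sqrt{29}\right) - \left(6 + 21 \left(-1 - 6 - 7\right)\right)} = \frac{1}{\left(34 + 39 \sqrt{29}\right) - -288} = \frac{1}{\left(34 + 39 \sqrt{29}\right) + \left(-6 + 294\right)} = \frac{1}{\left(34 + 39 \sqrt{29}\right) + 288} = \frac{1}{322 + 39 \sqrt{29}}$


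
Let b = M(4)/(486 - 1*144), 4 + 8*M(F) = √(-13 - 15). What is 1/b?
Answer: -2736/11 - 1368*I*√7/11 ≈ -248.73 - 329.04*I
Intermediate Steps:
M(F) = -½ + I*√7/4 (M(F) = -½ + √(-13 - 15)/8 = -½ + √(-28)/8 = -½ + (2*I*√7)/8 = -½ + I*√7/4)
b = -1/684 + I*√7/1368 (b = (-½ + I*√7/4)/(486 - 1*144) = (-½ + I*√7/4)/(486 - 144) = (-½ + I*√7/4)/342 = (-½ + I*√7/4)*(1/342) = -1/684 + I*√7/1368 ≈ -0.001462 + 0.001934*I)
1/b = 1/(-1/684 + I*√7/1368)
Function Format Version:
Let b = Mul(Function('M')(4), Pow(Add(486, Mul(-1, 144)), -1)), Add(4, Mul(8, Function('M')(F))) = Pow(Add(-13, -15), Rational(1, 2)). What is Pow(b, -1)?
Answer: Add(Rational(-2736, 11), Mul(Rational(-1368, 11), I, Pow(7, Rational(1, 2)))) ≈ Add(-248.73, Mul(-329.04, I))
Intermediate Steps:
Function('M')(F) = Add(Rational(-1, 2), Mul(Rational(1, 4), I, Pow(7, Rational(1, 2)))) (Function('M')(F) = Add(Rational(-1, 2), Mul(Rational(1, 8), Pow(Add(-13, -15), Rational(1, 2)))) = Add(Rational(-1, 2), Mul(Rational(1, 8), Pow(-28, Rational(1, 2)))) = Add(Rational(-1, 2), Mul(Rational(1, 8), Mul(2, I, Pow(7, Rational(1, 2))))) = Add(Rational(-1, 2), Mul(Rational(1, 4), I, Pow(7, Rational(1, 2)))))
b = Add(Rational(-1, 684), Mul(Rational(1, 1368), I, Pow(7, Rational(1, 2)))) (b = Mul(Add(Rational(-1, 2), Mul(Rational(1, 4), I, Pow(7, Rational(1, 2)))), Pow(Add(486, Mul(-1, 144)), -1)) = Mul(Add(Rational(-1, 2), Mul(Rational(1, 4), I, Pow(7, Rational(1, 2)))), Pow(Add(486, -144), -1)) = Mul(Add(Rational(-1, 2), Mul(Rational(1, 4), I, Pow(7, Rational(1, 2)))), Pow(342, -1)) = Mul(Add(Rational(-1, 2), Mul(Rational(1, 4), I, Pow(7, Rational(1, 2)))), Rational(1, 342)) = Add(Rational(-1, 684), Mul(Rational(1, 1368), I, Pow(7, Rational(1, 2)))) ≈ Add(-0.0014620, Mul(0.0019340, I)))
Pow(b, -1) = Pow(Add(Rational(-1, 684), Mul(Rational(1, 1368), I, Pow(7, Rational(1, 2)))), -1)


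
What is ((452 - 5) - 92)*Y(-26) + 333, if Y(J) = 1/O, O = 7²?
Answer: 16672/49 ≈ 340.25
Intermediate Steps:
O = 49
Y(J) = 1/49
((452 - 5) - 92)*Y(-26) + 333 = ((452 - 5) - 92)*(1/49) + 333 = (447 - 92)*(1/49) + 333 = 355*(1/49) + 333 = 355/49 + 333 = 16672/49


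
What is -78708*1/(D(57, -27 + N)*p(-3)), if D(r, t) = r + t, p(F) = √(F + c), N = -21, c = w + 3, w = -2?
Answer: 13118*I*√2/3 ≈ 6183.9*I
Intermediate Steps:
c = 1 (c = -2 + 3 = 1)
p(F) = √(1 + F) (p(F) = √(F + 1) = √(1 + F))
-78708*1/(D(57, -27 + N)*p(-3)) = -78708*1/(√(1 - 3)*(57 + (-27 - 21))) = -78708*(-I*√2/(2*(57 - 48))) = -78708*(-I*√2/18) = -(-13118)*I*√2/3 = 13118*I*√2/3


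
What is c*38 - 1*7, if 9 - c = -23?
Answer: 1209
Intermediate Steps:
c = 32 (c = 9 - 1*(-23) = 9 + 23 = 32)
c*38 - 1*7 = 32*38 - 1*7 = 1216 - 7 = 1209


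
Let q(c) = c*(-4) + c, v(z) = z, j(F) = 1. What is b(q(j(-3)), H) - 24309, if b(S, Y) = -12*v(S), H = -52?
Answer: -24273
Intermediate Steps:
q(c) = -3*c (q(c) = -4*c + c = -3*c)
b(S, Y) = -12*S
b(q(j(-3)), H) - 24309 = -(-36) - 24309 = -12*(-3) - 24309 = 36 - 24309 = -24273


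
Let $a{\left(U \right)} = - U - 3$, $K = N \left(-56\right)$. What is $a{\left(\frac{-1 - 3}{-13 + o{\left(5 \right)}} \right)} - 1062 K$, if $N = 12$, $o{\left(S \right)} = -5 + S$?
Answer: $\frac{9277589}{13} \approx 7.1366 \cdot 10^{5}$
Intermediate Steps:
$K = -672$ ($K = 12 \left(-56\right) = -672$)
$a{\left(U \right)} = -3 - U$
$a{\left(\frac{-1 - 3}{-13 + o{\left(5 \right)}} \right)} - 1062 K = \left(-3 - \frac{-1 - 3}{-13 + \left(-5 + 5\right)}\right) - -713664 = \left(-3 - - \frac{4}{-13 + 0}\right) + 713664 = \left(-3 - - \frac{4}{-13}\right) + 713664 = \left(-3 - \left(-4\right) \left(- \frac{1}{13}\right)\right) + 713664 = \left(-3 - \frac{4}{13}\right) + 713664 = - \frac{43}{13} + 713664 = \frac{9277589}{13}$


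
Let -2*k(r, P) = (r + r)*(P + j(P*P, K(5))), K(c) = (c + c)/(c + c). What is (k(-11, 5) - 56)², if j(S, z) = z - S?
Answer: 70225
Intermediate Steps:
K(c) = 1 (K(c) = (2*c)/((2*c)) = (2*c)*(1/(2*c)) = 1)
k(r, P) = -r*(1 + P - P²) (k(r, P) = -(r + r)*(P + (1 - P*P))/2 = -2*r*(P + (1 - P²))/2 = -2*r*(1 + P - P²)/2 = -r*(1 + P - P²))
(k(-11, 5) - 56)² = (-11*(-1 + 5² - 1*5) - 56)² = (-11*(-1 + 25 - 5) - 56)² = (-11*19 - 56)² = (-209 - 56)² = (-265)² = 70225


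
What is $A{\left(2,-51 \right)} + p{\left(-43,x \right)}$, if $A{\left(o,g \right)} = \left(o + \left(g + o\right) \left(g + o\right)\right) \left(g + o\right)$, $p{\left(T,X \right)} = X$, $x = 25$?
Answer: $-117722$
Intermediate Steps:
$A{\left(o,g \right)} = \left(g + o\right) \left(o + \left(g + o\right)^{2}\right)$ ($A{\left(o,g \right)} = \left(o + \left(g + o\right)^{2}\right) \left(g + o\right) = \left(g + o\right) \left(o + \left(g + o\right)^{2}\right)$)
$A{\left(2,-51 \right)} + p{\left(-43,x \right)} = \left(2^{2} - 102 - 51 \left(-51 + 2\right)^{2} + 2 \left(-51 + 2\right)^{2}\right) + 25 = \left(4 - 102 - 51 \left(-49\right)^{2} + 2 \left(-49\right)^{2}\right) + 25 = \left(4 - 102 - 122451 + 2 \cdot 2401\right) + 25 = \left(4 - 102 - 122451 + 4802\right) + 25 = -117747 + 25 = -117722$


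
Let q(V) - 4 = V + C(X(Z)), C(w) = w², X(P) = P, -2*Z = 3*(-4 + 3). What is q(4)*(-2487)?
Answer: -101967/4 ≈ -25492.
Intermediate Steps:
Z = 3/2 (Z = -3*(-4 + 3)/2 = -3*(-1)/2 = -½*(-3) = 3/2 ≈ 1.5000)
q(V) = 25/4 + V (q(V) = 4 + (V + (3/2)²) = 4 + (V + 9/4) = 4 + (9/4 + V) = 25/4 + V)
q(4)*(-2487) = (25/4 + 4)*(-2487) = (41/4)*(-2487) = -101967/4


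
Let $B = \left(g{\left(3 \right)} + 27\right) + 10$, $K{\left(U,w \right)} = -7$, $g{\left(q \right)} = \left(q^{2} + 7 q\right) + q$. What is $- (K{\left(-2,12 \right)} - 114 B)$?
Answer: $7987$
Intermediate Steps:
$g{\left(q \right)} = q^{2} + 8 q$
$B = 70$ ($B = \left(3 \left(8 + 3\right) + 27\right) + 10 = \left(3 \cdot 11 + 27\right) + 10 = \left(33 + 27\right) + 10 = 60 + 10 = 70$)
$- (K{\left(-2,12 \right)} - 114 B) = - (-7 - 7980) = \left(-1\right) \left(-7987\right) = 7987$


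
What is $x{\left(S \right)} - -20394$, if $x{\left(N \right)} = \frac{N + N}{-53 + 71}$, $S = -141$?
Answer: $\frac{61135}{3} \approx 20378.0$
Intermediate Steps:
$x{\left(N \right)} = \frac{N}{9}$ ($x{\left(N \right)} = \frac{2 N}{18} = 2 N \frac{1}{18} = \frac{N}{9}$)
$x{\left(S \right)} - -20394 = \frac{1}{9} \left(-141\right) - -20394 = - \frac{47}{3} + 20394 = \frac{61135}{3}$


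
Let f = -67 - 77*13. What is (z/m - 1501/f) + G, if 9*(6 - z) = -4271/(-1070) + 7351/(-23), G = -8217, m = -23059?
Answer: -7468849151388481/909106147980 ≈ -8215.6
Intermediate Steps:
z = 9096277/221490 (z = 6 - (-4271/(-1070) + 7351/(-23))/9 = 6 - (-4271*(-1/1070) + 7351*(-1/23))/9 = 6 - (4271/1070 - 7351/23)/9 = 6 - ⅑*(-7767337/24610) = 6 + 7767337/221490 = 9096277/221490 ≈ 41.069)
f = -1068 (f = -67 - 1001 = -1068)
(z/m - 1501/f) + G = ((9096277/221490)/(-23059) - 1501/(-1068)) - 8217 = ((9096277/221490)*(-1/23059) - 1501*(-1/1068)) - 8217 = (-9096277/5107337910 + 1501/1068) - 8217 = 1276066563179/909106147980 - 8217 = -7468849151388481/909106147980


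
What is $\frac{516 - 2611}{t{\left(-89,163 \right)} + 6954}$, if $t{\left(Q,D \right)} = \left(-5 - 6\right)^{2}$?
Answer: $- \frac{419}{1415} \approx -0.29611$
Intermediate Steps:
$t{\left(Q,D \right)} = 121$ ($t{\left(Q,D \right)} = \left(-11\right)^{2} = 121$)
$\frac{516 - 2611}{t{\left(-89,163 \right)} + 6954} = \frac{516 - 2611}{121 + 6954} = - \frac{2095}{7075} = \left(-2095\right) \frac{1}{7075} = - \frac{419}{1415}$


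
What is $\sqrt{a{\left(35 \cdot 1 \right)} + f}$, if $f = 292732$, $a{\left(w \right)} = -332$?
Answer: $20 \sqrt{731} \approx 540.74$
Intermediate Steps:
$\sqrt{a{\left(35 \cdot 1 \right)} + f} = \sqrt{-332 + 292732} = \sqrt{292400} = 20 \sqrt{731}$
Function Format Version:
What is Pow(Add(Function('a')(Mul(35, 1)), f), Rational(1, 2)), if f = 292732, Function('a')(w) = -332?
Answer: Mul(20, Pow(731, Rational(1, 2))) ≈ 540.74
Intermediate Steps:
Pow(Add(Function('a')(Mul(35, 1)), f), Rational(1, 2)) = Pow(Add(-332, 292732), Rational(1, 2)) = Pow(292400, Rational(1, 2)) = Mul(20, Pow(731, Rational(1, 2)))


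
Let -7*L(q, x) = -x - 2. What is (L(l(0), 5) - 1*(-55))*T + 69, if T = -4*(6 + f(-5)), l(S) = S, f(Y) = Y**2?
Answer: -6875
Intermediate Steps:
L(q, x) = 2/7 + x/7 (L(q, x) = -(-x - 2)/7 = -(-2 - x)/7 = 2/7 + x/7)
T = -124 (T = -4*(6 + (-5)**2) = -4*(6 + 25) = -4*31 = -124)
(L(l(0), 5) - 1*(-55))*T + 69 = ((2/7 + (1/7)*5) - 1*(-55))*(-124) + 69 = ((2/7 + 5/7) + 55)*(-124) + 69 = (1 + 55)*(-124) + 69 = 56*(-124) + 69 = -6944 + 69 = -6875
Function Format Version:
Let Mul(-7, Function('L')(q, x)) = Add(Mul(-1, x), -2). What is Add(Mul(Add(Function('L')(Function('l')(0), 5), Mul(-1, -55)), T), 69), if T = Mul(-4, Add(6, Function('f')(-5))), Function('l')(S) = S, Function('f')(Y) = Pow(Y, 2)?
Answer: -6875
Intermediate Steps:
Function('L')(q, x) = Add(Rational(2, 7), Mul(Rational(1, 7), x)) (Function('L')(q, x) = Mul(Rational(-1, 7), Add(Mul(-1, x), -2)) = Mul(Rational(-1, 7), Add(-2, Mul(-1, x))) = Add(Rational(2, 7), Mul(Rational(1, 7), x)))
T = -124 (T = Mul(-4, Add(6, Pow(-5, 2))) = Mul(-4, Add(6, 25)) = Mul(-4, 31) = -124)
Add(Mul(Add(Function('L')(Function('l')(0), 5), Mul(-1, -55)), T), 69) = Add(Mul(Add(Add(Rational(2, 7), Mul(Rational(1, 7), 5)), Mul(-1, -55)), -124), 69) = Add(Mul(Add(Add(Rational(2, 7), Rational(5, 7)), 55), -124), 69) = Add(Mul(Add(1, 55), -124), 69) = Add(Mul(56, -124), 69) = Add(-6944, 69) = -6875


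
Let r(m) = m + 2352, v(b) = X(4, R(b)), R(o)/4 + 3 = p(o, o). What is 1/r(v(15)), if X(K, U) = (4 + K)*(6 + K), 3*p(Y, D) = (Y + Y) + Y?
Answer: 1/2432 ≈ 0.00041118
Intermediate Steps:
p(Y, D) = Y (p(Y, D) = ((Y + Y) + Y)/3 = (2*Y + Y)/3 = (3*Y)/3 = Y)
R(o) = -12 + 4*o
v(b) = 80 (v(b) = 24 + 4² + 10*4 = 24 + 16 + 40 = 80)
r(m) = 2352 + m
1/r(v(15)) = 1/(2352 + 80) = 1/2432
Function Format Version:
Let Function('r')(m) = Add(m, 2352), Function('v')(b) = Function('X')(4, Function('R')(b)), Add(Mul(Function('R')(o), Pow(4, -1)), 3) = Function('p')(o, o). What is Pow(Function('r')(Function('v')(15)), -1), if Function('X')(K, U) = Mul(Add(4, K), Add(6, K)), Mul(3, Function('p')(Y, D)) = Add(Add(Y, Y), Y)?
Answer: Rational(1, 2432) ≈ 0.00041118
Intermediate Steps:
Function('p')(Y, D) = Y (Function('p')(Y, D) = Mul(Rational(1, 3), Add(Add(Y, Y), Y)) = Mul(Rational(1, 3), Add(Mul(2, Y), Y)) = Mul(Rational(1, 3), Mul(3, Y)) = Y)
Function('R')(o) = Add(-12, Mul(4, o))
Function('v')(b) = 80 (Function('v')(b) = Add(24, Pow(4, 2), Mul(10, 4)) = Add(24, 16, 40) = 80)
Function('r')(m) = Add(2352, m)
Pow(Function('r')(Function('v')(15)), -1) = Pow(Add(2352, 80), -1) = Pow(2432, -1) = Rational(1, 2432)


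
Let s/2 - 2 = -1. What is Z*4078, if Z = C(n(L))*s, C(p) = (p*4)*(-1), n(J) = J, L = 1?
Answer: -32624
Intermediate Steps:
C(p) = -4*p (C(p) = (4*p)*(-1) = -4*p)
s = 2 (s = 4 + 2*(-1) = 4 - 2 = 2)
Z = -8 (Z = -4*1*2 = -4*2 = -8)
Z*4078 = -8*4078 = -32624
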